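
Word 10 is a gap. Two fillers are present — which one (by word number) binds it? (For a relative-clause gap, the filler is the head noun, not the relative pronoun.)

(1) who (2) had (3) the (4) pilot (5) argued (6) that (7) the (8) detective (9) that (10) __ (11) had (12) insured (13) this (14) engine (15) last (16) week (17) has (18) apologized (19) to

8

The marked gap is inside the relative clause, the subject of "insured".
Its filler is the head noun "detective" (via "that"), at word 8.
(The other dependency links word 1 to a gap after word 19.)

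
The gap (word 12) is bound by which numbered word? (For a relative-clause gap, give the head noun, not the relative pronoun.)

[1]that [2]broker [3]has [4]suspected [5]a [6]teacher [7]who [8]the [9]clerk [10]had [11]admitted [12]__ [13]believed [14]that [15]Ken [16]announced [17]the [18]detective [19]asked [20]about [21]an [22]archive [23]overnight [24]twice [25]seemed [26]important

6

The gap at 12 is the subject of "believed", inside a relative clause.
The relative pronoun is "who" (word 7); it is bound by the head noun immediately before it.
Its filler is the head noun "teacher", at word 6.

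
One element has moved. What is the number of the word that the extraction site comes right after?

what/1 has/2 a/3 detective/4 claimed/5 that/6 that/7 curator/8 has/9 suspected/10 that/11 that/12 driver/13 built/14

14

The displaced element is "what" (word 1).
It is linked across 2 clause boundaries (that → that).
It functions as the direct object of "built", so the gap sits immediately after word 14 ("built").
Base order: A detective has claimed that that curator has suspected that that driver built what.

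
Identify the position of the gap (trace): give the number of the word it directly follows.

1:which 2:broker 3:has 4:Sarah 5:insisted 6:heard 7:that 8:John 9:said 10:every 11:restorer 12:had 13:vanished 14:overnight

5

The displaced element is "which broker" (word 2).
It is linked across 1 clause boundary (Ø).
It functions as the subject of "heard", so the gap sits immediately after word 5 ("insisted").
Base order: Sarah has insisted which broker heard that John said every restorer had vanished overnight.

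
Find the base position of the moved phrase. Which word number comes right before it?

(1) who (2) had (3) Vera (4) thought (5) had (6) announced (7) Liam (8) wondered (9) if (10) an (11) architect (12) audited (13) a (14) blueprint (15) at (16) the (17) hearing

The displaced element is "who" (word 1).
It is linked across 1 clause boundary (Ø).
It functions as the subject of "announced", so the gap sits immediately after word 4 ("thought").
Base order: Vera had thought who had announced Liam wondered if an architect audited a blueprint at the hearing.

4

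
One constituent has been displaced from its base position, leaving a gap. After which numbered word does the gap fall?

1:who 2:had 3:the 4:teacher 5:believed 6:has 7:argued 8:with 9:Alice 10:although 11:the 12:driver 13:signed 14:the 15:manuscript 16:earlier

5

The displaced element is "who" (word 1).
It is linked across 1 clause boundary (Ø).
It functions as the subject of "argued", so the gap sits immediately after word 5 ("believed").
Base order: The teacher had believed who has argued with Alice although the driver signed the manuscript earlier.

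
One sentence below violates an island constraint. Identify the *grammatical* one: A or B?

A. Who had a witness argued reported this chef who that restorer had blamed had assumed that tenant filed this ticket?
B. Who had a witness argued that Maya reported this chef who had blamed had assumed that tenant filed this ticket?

In B, the wh-phrase is extracted from inside a complex-NP island (relative clause) (introduced by "who"), which blocks movement.
In A, the extraction path crosses only that-complement boundaries, which are transparent.
So A is grammatical.

A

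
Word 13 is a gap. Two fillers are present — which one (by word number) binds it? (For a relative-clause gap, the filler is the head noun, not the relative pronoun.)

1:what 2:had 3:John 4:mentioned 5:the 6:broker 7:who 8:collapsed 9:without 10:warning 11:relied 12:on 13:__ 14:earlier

The marked gap is the object of the preposition "on" of "relied".
Its filler is the fronted wh-phrase "what", at word 1.
(The other dependency links word 6 to a gap after word 7.)

1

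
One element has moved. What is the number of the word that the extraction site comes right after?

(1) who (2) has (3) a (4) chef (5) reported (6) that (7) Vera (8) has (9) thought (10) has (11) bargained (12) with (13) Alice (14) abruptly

The displaced element is "who" (word 1).
It is linked across 2 clause boundaries (that → Ø).
It functions as the subject of "bargained", so the gap sits immediately after word 9 ("thought").
Base order: A chef has reported that Vera has thought that who has bargained with Alice abruptly.

9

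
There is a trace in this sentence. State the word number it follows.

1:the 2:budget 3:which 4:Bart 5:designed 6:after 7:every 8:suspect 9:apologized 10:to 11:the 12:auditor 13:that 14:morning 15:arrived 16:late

5

The displaced element is "the budget" (word 2).
It functions as the direct object of "designed", so the gap sits immediately after word 5 ("designed").
Base order: Bart designed the budget after every suspect apologized to the auditor that morning.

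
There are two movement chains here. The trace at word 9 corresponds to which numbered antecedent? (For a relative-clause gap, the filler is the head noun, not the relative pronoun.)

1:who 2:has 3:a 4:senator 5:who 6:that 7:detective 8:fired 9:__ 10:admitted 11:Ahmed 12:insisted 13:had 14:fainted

The marked gap is inside the relative clause, the direct object of "fired".
Its filler is the head noun "senator" (via "who"), at word 4.
(The other dependency links word 1 to a gap after word 12.)

4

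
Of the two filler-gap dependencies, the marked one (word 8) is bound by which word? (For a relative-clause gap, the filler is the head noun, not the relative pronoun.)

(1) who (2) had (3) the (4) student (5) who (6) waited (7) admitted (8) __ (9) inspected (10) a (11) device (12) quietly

The marked gap is the subject of "inspected".
Its filler is the fronted wh-phrase "who", at word 1.
(The other dependency links word 4 to a gap after word 5.)

1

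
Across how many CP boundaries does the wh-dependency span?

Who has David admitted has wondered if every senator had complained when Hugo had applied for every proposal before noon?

"who" is extracted from the subject of "wondered".
Boundaries crossed, outermost first: [Ø] — 1 in total.

1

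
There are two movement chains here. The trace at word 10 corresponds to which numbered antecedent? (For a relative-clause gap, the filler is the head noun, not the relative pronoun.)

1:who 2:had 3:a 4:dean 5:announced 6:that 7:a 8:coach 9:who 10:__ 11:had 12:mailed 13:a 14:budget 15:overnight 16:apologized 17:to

8

The marked gap is inside the relative clause, the subject of "mailed".
Its filler is the head noun "coach" (via "who"), at word 8.
(The other dependency links word 1 to a gap after word 17.)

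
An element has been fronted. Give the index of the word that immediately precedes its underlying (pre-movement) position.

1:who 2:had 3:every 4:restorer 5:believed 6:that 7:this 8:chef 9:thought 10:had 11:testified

9

The displaced element is "who" (word 1).
It is linked across 2 clause boundaries (that → Ø).
It functions as the subject of "testified", so the gap sits immediately after word 9 ("thought").
Base order: Every restorer had believed that this chef thought that who had testified.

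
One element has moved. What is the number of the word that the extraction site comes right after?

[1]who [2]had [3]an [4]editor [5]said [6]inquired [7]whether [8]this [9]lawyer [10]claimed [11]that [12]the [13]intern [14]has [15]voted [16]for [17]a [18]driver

The displaced element is "who" (word 1).
It is linked across 1 clause boundary (Ø).
It functions as the subject of "inquired", so the gap sits immediately after word 5 ("said").
Base order: An editor had said that who inquired whether this lawyer claimed that the intern has voted for a driver.

5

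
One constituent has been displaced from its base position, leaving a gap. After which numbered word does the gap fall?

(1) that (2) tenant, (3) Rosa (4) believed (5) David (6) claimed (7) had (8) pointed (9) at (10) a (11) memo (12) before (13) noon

The displaced element is "that tenant" (word 2).
It is linked across 2 clause boundaries (Ø → Ø).
It functions as the subject of "pointed", so the gap sits immediately after word 6 ("claimed").
Base order: Rosa believed David claimed that tenant had pointed at a memo before noon.

6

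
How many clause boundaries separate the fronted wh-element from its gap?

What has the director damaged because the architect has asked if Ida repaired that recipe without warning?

0

"what" originates inside the matrix clause — no clause boundary is crossed.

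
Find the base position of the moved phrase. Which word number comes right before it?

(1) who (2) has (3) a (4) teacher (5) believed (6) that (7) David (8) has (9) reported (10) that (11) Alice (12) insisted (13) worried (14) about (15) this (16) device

The displaced element is "who" (word 1).
It is linked across 3 clause boundaries (that → that → Ø).
It functions as the subject of "worried", so the gap sits immediately after word 12 ("insisted").
Base order: A teacher has believed that David has reported that Alice insisted that who worried about this device.

12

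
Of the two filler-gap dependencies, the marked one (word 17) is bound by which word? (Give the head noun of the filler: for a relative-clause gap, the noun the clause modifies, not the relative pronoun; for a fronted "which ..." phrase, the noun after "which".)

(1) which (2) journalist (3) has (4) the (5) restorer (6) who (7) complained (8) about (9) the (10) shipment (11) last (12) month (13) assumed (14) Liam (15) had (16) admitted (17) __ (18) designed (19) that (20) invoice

The marked gap is the subject of "designed".
Its filler is the fronted wh-phrase "which journalist", at word 2.
(The other dependency links word 5 to a gap after word 6.)

2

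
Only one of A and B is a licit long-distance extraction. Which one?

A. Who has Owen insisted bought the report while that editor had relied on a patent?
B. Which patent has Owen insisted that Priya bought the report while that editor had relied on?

A

In B, the wh-phrase is extracted from inside an adjunct island (introduced by "while"), which blocks movement.
In A, the extraction path crosses only that-complement boundaries, which are transparent.
So A is grammatical.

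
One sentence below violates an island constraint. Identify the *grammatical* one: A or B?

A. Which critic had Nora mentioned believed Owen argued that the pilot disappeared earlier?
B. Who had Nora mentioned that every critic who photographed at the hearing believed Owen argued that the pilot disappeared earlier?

In B, the wh-phrase is extracted from inside a complex-NP island (relative clause) (introduced by "who"), which blocks movement.
In A, the extraction path crosses only that-complement boundaries, which are transparent.
So A is grammatical.

A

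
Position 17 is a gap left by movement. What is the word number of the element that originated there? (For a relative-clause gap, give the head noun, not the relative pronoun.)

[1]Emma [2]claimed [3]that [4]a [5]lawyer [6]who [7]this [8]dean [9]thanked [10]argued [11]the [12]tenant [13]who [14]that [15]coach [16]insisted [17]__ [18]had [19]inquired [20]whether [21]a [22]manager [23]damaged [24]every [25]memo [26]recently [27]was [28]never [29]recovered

The gap at 17 is the subject of "inquired", inside a relative clause.
The relative pronoun is "who" (word 13); it is bound by the head noun immediately before it.
Its filler is the head noun "tenant", at word 12.

12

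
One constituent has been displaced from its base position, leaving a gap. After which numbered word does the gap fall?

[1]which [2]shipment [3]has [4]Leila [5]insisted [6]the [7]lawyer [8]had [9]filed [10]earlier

9

The displaced element is "which shipment" (word 2).
It is linked across 1 clause boundary (Ø).
It functions as the direct object of "filed", so the gap sits immediately after word 9 ("filed").
Base order: Leila has insisted the lawyer had filed which shipment earlier.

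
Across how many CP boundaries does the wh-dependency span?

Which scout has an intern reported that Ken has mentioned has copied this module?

2

"which scout" is extracted from the subject of "copied".
Boundaries crossed, outermost first: [that], [Ø] — 2 in total.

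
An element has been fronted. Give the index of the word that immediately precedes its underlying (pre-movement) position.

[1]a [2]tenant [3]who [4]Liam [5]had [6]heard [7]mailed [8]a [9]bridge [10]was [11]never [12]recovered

The displaced element is "a tenant" (word 2).
It is linked across 1 clause boundary (Ø).
It functions as the subject of "mailed", so the gap sits immediately after word 6 ("heard").
Base order: Liam had heard that a tenant mailed a bridge.

6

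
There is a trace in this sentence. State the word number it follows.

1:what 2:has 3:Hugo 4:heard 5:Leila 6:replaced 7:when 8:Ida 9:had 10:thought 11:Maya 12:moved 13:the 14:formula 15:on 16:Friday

The displaced element is "what" (word 1).
It is linked across 1 clause boundary (Ø).
It functions as the direct object of "replaced", so the gap sits immediately after word 6 ("replaced").
Base order: Hugo has heard Leila replaced what when Ida had thought Maya moved the formula on Friday.

6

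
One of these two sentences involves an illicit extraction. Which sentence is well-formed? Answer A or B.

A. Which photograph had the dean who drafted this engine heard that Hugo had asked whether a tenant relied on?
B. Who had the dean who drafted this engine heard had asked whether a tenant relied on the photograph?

In A, the wh-phrase is extracted from inside a wh-island (introduced by "whether"), which blocks movement.
In B, the extraction path crosses only that-complement boundaries, which are transparent.
So B is grammatical.

B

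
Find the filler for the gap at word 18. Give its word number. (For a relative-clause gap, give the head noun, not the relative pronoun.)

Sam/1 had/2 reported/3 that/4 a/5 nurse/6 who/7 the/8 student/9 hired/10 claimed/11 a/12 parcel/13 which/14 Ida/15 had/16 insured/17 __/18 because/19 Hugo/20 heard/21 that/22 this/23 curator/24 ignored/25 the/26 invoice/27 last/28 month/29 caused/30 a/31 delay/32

The gap at 18 is the object of "insured", inside a relative clause.
The relative pronoun is "which" (word 14); it is bound by the head noun immediately before it.
Its filler is the head noun "parcel", at word 13.

13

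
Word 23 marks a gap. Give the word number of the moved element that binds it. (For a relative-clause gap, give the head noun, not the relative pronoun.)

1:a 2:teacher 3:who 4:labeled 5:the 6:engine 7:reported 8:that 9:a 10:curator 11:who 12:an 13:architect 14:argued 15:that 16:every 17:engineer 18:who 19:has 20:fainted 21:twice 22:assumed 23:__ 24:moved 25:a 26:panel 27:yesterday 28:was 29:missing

The gap at 23 is the subject of "moved", inside a relative clause.
The relative pronoun is "who" (word 11); it is bound by the head noun immediately before it.
Its filler is the head noun "curator", at word 10.

10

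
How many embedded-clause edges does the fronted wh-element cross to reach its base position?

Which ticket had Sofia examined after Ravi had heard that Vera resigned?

0

"which ticket" originates inside the matrix clause — no clause boundary is crossed.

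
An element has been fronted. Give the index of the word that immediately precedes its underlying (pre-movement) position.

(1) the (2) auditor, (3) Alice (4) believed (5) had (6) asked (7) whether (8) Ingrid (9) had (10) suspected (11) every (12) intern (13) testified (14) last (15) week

4

The displaced element is "the auditor" (word 2).
It is linked across 1 clause boundary (Ø).
It functions as the subject of "asked", so the gap sits immediately after word 4 ("believed").
Base order: Alice believed that the auditor had asked whether Ingrid had suspected every intern testified last week.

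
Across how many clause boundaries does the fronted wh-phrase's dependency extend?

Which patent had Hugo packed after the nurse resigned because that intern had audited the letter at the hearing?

0

"which patent" originates inside the matrix clause — no clause boundary is crossed.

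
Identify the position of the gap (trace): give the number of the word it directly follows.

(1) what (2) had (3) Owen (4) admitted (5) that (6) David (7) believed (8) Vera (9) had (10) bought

The displaced element is "what" (word 1).
It is linked across 2 clause boundaries (that → Ø).
It functions as the direct object of "bought", so the gap sits immediately after word 10 ("bought").
Base order: Owen had admitted that David believed Vera had bought what.

10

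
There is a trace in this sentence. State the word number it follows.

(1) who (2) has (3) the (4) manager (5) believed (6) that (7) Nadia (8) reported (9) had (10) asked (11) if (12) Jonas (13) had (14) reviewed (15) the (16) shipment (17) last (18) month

8

The displaced element is "who" (word 1).
It is linked across 2 clause boundaries (that → Ø).
It functions as the subject of "asked", so the gap sits immediately after word 8 ("reported").
Base order: The manager has believed that Nadia reported that who had asked if Jonas had reviewed the shipment last month.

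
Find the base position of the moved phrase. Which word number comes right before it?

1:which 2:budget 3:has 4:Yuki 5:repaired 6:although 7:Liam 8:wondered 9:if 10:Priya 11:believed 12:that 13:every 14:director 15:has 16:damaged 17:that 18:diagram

The displaced element is "which budget" (word 2).
It functions as the direct object of "repaired", so the gap sits immediately after word 5 ("repaired").
Base order: Yuki has repaired which budget although Liam wondered if Priya believed that every director has damaged that diagram.

5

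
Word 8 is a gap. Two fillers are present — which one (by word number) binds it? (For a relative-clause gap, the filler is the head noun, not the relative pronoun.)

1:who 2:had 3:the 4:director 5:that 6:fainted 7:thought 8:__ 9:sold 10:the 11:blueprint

1

The marked gap is the subject of "sold".
Its filler is the fronted wh-phrase "who", at word 1.
(The other dependency links word 4 to a gap after word 5.)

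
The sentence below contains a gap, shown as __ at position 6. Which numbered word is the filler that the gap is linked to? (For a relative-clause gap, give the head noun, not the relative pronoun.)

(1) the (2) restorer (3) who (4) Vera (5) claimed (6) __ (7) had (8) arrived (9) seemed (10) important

2

The gap at 6 is the subject of "arrived", inside a relative clause.
The relative pronoun is "who" (word 3); it is bound by the head noun immediately before it.
Its filler is the head noun "restorer", at word 2.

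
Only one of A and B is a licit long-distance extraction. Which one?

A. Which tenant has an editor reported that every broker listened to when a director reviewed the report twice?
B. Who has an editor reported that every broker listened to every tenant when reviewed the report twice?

In B, the wh-phrase is extracted from inside an adjunct island (introduced by "when"), which blocks movement.
In A, the extraction path crosses only that-complement boundaries, which are transparent.
So A is grammatical.

A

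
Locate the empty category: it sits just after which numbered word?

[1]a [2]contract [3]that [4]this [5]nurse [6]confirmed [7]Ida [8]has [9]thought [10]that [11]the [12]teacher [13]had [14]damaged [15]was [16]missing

14

The displaced element is "a contract" (word 2).
It is linked across 2 clause boundaries (Ø → that).
It functions as the direct object of "damaged", so the gap sits immediately after word 14 ("damaged").
Base order: This nurse confirmed Ida has thought that the teacher had damaged a contract.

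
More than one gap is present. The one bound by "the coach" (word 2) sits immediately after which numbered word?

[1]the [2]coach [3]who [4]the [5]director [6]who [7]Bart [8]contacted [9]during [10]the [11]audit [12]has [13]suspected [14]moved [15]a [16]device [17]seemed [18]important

13

The displaced element is "the coach" (word 2).
It is linked across 1 clause boundary (Ø).
It functions as the subject of "moved", so the gap sits immediately after word 13 ("suspected").
Base order: The director who Bart contacted during the audit has suspected that the coach moved a device.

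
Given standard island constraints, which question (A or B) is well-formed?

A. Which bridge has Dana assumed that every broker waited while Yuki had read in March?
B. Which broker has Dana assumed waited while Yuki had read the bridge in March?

B

In A, the wh-phrase is extracted from inside an adjunct island (introduced by "while"), which blocks movement.
In B, the extraction path crosses only that-complement boundaries, which are transparent.
So B is grammatical.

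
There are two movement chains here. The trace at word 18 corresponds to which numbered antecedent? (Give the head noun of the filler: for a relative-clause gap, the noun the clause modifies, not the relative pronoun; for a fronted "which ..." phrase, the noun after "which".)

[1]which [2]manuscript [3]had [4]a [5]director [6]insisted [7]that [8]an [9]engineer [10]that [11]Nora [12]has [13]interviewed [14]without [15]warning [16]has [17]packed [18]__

2

The marked gap is the direct object of "packed".
Its filler is the fronted wh-phrase "which manuscript", at word 2.
(The other dependency links word 9 to a gap after word 13.)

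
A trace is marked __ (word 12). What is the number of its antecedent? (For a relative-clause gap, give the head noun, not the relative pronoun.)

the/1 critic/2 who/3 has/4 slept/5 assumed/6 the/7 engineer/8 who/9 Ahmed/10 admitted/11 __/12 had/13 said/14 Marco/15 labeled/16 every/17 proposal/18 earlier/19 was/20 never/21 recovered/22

The gap at 12 is the subject of "said", inside a relative clause.
The relative pronoun is "who" (word 9); it is bound by the head noun immediately before it.
Its filler is the head noun "engineer", at word 8.

8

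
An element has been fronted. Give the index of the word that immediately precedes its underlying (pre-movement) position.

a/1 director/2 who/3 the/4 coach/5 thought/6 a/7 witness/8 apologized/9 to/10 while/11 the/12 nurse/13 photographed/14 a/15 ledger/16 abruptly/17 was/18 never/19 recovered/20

The displaced element is "a director" (word 2).
It is linked across 1 clause boundary (Ø).
It functions as the object of the preposition "to" of "apologized", so the gap sits immediately after word 10 ("to").
Base order: The coach thought a witness apologized to a director while the nurse photographed a ledger abruptly.

10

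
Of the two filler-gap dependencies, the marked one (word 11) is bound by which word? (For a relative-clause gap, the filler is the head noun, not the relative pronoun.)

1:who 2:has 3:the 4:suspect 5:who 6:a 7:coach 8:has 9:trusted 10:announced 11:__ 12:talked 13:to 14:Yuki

1

The marked gap is the subject of "talked".
Its filler is the fronted wh-phrase "who", at word 1.
(The other dependency links word 4 to a gap after word 9.)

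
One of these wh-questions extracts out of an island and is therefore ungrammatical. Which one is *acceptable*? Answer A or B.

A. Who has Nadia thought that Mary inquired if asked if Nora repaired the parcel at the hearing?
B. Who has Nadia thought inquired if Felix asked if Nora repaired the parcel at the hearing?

In A, the wh-phrase is extracted from inside a wh-island (introduced by "if"), which blocks movement.
In B, the extraction path crosses only that-complement boundaries, which are transparent.
So B is grammatical.

B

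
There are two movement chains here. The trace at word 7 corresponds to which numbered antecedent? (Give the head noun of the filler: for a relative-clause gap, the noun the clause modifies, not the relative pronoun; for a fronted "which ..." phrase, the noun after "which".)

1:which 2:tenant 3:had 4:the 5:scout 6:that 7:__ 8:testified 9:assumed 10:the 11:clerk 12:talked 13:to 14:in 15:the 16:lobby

5

The marked gap is inside the relative clause, the subject of "testified".
Its filler is the head noun "scout" (via "that"), at word 5.
(The other dependency links word 2 to a gap after word 13.)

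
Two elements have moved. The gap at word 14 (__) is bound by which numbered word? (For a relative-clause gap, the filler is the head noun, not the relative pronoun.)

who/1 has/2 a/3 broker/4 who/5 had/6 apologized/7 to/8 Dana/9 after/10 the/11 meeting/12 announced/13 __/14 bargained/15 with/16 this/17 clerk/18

1

The marked gap is the subject of "bargained".
Its filler is the fronted wh-phrase "who", at word 1.
(The other dependency links word 4 to a gap after word 5.)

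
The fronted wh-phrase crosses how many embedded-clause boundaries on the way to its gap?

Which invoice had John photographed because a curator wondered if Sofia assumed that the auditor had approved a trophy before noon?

"which invoice" originates inside the matrix clause — no clause boundary is crossed.

0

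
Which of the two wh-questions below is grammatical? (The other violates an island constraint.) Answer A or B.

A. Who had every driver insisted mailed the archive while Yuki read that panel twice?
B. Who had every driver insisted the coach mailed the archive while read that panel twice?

In B, the wh-phrase is extracted from inside an adjunct island (introduced by "while"), which blocks movement.
In A, the extraction path crosses only that-complement boundaries, which are transparent.
So A is grammatical.

A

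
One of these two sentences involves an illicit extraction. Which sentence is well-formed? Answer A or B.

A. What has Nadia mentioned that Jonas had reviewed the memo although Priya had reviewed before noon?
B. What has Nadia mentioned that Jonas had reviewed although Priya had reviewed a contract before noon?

B

In A, the wh-phrase is extracted from inside an adjunct island (introduced by "although"), which blocks movement.
In B, the extraction path crosses only that-complement boundaries, which are transparent.
So B is grammatical.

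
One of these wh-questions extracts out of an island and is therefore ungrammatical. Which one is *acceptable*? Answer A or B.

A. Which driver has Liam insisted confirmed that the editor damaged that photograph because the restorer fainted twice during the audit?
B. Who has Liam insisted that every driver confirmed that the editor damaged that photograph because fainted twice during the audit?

In B, the wh-phrase is extracted from inside an adjunct island (introduced by "because"), which blocks movement.
In A, the extraction path crosses only that-complement boundaries, which are transparent.
So A is grammatical.

A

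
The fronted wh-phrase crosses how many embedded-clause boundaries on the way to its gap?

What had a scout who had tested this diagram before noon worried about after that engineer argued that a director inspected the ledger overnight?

"what" originates inside the matrix clause — no clause boundary is crossed.

0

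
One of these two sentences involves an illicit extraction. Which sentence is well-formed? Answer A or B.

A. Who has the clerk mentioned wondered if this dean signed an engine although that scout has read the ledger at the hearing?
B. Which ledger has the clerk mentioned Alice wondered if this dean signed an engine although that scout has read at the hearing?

A

In B, the wh-phrase is extracted from inside a wh-island (introduced by "if"), which blocks movement.
In A, the extraction path crosses only that-complement boundaries, which are transparent.
So A is grammatical.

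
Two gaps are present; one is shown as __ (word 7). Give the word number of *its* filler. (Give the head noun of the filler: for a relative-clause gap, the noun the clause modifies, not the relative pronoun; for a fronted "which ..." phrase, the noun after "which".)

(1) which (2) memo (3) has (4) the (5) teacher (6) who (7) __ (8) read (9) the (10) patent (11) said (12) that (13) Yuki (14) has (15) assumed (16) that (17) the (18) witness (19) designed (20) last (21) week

The marked gap is inside the relative clause, the subject of "read".
Its filler is the head noun "teacher" (via "who"), at word 5.
(The other dependency links word 2 to a gap after word 19.)

5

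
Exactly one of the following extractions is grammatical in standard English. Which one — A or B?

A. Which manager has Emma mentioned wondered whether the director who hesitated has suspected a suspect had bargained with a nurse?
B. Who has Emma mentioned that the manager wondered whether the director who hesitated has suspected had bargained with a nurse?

In B, the wh-phrase is extracted from inside a wh-island (introduced by "whether"), which blocks movement.
In A, the extraction path crosses only that-complement boundaries, which are transparent.
So A is grammatical.

A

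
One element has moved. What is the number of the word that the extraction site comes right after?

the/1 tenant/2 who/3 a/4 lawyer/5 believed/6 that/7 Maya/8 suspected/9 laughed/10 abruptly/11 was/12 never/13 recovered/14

The displaced element is "the tenant" (word 2).
It is linked across 2 clause boundaries (that → Ø).
It functions as the subject of "laughed", so the gap sits immediately after word 9 ("suspected").
Base order: A lawyer believed that Maya suspected that the tenant laughed abruptly.

9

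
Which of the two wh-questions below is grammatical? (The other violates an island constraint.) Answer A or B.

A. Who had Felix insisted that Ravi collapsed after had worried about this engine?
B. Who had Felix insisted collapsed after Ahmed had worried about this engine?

In A, the wh-phrase is extracted from inside an adjunct island (introduced by "after"), which blocks movement.
In B, the extraction path crosses only that-complement boundaries, which are transparent.
So B is grammatical.

B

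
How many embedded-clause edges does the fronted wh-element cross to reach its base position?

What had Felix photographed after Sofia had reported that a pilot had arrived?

0

"what" originates inside the matrix clause — no clause boundary is crossed.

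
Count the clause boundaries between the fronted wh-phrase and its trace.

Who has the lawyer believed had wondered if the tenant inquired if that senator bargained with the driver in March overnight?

1

"who" is extracted from the subject of "wondered".
Boundaries crossed, outermost first: [Ø] — 1 in total.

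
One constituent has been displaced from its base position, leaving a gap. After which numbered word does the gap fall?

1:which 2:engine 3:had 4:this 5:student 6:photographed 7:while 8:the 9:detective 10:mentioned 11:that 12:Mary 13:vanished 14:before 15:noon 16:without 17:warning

6

The displaced element is "which engine" (word 2).
It functions as the direct object of "photographed", so the gap sits immediately after word 6 ("photographed").
Base order: This student had photographed which engine while the detective mentioned that Mary vanished before noon without warning.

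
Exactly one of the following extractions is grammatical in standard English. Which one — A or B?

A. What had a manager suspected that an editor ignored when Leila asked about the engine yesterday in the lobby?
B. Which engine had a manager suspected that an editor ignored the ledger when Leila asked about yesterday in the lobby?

A

In B, the wh-phrase is extracted from inside an adjunct island (introduced by "when"), which blocks movement.
In A, the extraction path crosses only that-complement boundaries, which are transparent.
So A is grammatical.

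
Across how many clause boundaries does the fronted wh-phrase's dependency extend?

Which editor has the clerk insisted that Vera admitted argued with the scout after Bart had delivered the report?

2

"which editor" is extracted from the subject of "argued".
Boundaries crossed, outermost first: [that], [Ø] — 2 in total.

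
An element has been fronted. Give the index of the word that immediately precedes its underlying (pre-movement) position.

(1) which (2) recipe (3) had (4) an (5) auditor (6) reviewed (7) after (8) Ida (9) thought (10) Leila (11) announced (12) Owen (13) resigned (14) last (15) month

6

The displaced element is "which recipe" (word 2).
It functions as the direct object of "reviewed", so the gap sits immediately after word 6 ("reviewed").
Base order: An auditor had reviewed which recipe after Ida thought Leila announced Owen resigned last month.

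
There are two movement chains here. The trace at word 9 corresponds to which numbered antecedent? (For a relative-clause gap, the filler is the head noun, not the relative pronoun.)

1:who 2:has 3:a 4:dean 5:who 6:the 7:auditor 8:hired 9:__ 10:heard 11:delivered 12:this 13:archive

4

The marked gap is inside the relative clause, the direct object of "hired".
Its filler is the head noun "dean" (via "who"), at word 4.
(The other dependency links word 1 to a gap after word 10.)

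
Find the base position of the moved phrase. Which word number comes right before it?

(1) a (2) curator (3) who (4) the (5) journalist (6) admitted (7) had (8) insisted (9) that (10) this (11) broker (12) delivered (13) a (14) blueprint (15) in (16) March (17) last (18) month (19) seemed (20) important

The displaced element is "a curator" (word 2).
It is linked across 1 clause boundary (Ø).
It functions as the subject of "insisted", so the gap sits immediately after word 6 ("admitted").
Base order: The journalist admitted that a curator had insisted that this broker delivered a blueprint in March last month.

6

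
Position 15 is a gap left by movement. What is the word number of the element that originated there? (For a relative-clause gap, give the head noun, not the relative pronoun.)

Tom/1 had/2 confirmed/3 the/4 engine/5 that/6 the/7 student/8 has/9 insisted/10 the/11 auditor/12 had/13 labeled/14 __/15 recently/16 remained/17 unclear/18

The gap at 15 is the object of "labeled", inside a relative clause.
The relative pronoun is "that" (word 6); it is bound by the head noun immediately before it.
Its filler is the head noun "engine", at word 5.

5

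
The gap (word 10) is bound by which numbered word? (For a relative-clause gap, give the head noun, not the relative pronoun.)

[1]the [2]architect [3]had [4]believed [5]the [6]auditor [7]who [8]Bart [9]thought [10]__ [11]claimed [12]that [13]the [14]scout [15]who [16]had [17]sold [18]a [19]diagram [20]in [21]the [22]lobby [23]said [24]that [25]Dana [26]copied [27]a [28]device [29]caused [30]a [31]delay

6

The gap at 10 is the subject of "claimed", inside a relative clause.
The relative pronoun is "who" (word 7); it is bound by the head noun immediately before it.
Its filler is the head noun "auditor", at word 6.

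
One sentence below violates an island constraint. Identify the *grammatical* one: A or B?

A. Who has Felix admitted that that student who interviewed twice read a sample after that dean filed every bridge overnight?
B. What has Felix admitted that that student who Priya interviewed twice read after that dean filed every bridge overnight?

In A, the wh-phrase is extracted from inside a complex-NP island (relative clause) (introduced by "who"), which blocks movement.
In B, the extraction path crosses only that-complement boundaries, which are transparent.
So B is grammatical.

B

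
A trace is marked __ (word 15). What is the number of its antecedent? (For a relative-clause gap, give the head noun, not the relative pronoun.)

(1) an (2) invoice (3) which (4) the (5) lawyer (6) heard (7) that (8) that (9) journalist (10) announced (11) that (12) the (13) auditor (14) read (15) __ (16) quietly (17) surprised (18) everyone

The gap at 15 is the object of "read", inside a relative clause.
The relative pronoun is "which" (word 3); it is bound by the head noun immediately before it.
Its filler is the head noun "invoice", at word 2.

2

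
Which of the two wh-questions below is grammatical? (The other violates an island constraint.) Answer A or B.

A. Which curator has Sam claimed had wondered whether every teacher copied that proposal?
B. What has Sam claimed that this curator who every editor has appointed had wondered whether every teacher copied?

In B, the wh-phrase is extracted from inside a wh-island (introduced by "whether"), which blocks movement.
In A, the extraction path crosses only that-complement boundaries, which are transparent.
So A is grammatical.

A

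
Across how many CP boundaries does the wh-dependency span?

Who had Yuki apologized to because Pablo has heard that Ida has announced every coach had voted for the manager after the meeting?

"who" originates inside the matrix clause — no clause boundary is crossed.

0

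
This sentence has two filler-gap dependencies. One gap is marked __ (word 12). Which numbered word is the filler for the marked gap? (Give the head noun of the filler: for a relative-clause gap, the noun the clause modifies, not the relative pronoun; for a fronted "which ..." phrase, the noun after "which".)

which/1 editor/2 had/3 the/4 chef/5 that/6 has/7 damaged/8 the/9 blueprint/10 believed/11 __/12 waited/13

The marked gap is the subject of "waited".
Its filler is the fronted wh-phrase "which editor", at word 2.
(The other dependency links word 5 to a gap after word 6.)

2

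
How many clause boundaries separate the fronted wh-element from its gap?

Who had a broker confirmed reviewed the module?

1

"who" is extracted from the subject of "reviewed".
Boundaries crossed, outermost first: [Ø] — 1 in total.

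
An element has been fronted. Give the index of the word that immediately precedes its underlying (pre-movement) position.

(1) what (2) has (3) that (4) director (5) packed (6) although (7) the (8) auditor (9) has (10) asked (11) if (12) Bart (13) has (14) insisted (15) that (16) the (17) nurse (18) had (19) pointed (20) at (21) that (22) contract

5

The displaced element is "what" (word 1).
It functions as the direct object of "packed", so the gap sits immediately after word 5 ("packed").
Base order: That director has packed what although the auditor has asked if Bart has insisted that the nurse had pointed at that contract.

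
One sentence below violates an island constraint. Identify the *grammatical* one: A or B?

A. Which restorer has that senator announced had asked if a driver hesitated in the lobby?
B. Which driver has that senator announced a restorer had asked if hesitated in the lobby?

In B, the wh-phrase is extracted from inside a wh-island (introduced by "if"), which blocks movement.
In A, the extraction path crosses only that-complement boundaries, which are transparent.
So A is grammatical.

A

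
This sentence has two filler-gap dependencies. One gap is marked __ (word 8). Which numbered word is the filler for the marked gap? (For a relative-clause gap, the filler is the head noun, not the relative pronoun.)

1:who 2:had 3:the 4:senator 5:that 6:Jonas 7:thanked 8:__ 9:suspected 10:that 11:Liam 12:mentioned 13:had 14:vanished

4

The marked gap is inside the relative clause, the direct object of "thanked".
Its filler is the head noun "senator" (via "that"), at word 4.
(The other dependency links word 1 to a gap after word 12.)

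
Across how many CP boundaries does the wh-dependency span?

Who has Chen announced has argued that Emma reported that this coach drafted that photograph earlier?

1

"who" is extracted from the subject of "argued".
Boundaries crossed, outermost first: [Ø] — 1 in total.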